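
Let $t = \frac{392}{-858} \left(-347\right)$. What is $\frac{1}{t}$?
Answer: $\frac{429}{68012} \approx 0.0063077$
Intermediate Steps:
$t = \frac{68012}{429}$ ($t = 392 \left(- \frac{1}{858}\right) \left(-347\right) = \left(- \frac{196}{429}\right) \left(-347\right) = \frac{68012}{429} \approx 158.54$)
$\frac{1}{t} = \frac{1}{\frac{68012}{429}} = \frac{429}{68012}$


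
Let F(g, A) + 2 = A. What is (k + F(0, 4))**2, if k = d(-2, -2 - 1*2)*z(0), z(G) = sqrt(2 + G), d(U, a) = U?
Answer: 12 - 8*sqrt(2) ≈ 0.68629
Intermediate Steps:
F(g, A) = -2 + A
k = -2*sqrt(2) (k = -2*sqrt(2 + 0) = -2*sqrt(2) ≈ -2.8284)
(k + F(0, 4))**2 = (-2*sqrt(2) + (-2 + 4))**2 = (-2*sqrt(2) + 2)**2 = (2 - 2*sqrt(2))**2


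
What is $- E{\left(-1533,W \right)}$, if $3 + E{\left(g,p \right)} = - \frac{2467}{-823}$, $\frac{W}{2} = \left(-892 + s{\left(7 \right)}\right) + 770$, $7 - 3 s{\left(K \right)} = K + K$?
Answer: $\frac{2}{823} \approx 0.0024301$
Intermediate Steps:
$s{\left(K \right)} = \frac{7}{3} - \frac{2 K}{3}$ ($s{\left(K \right)} = \frac{7}{3} - \frac{K + K}{3} = \frac{7}{3} - \frac{2 K}{3}$)
$W = - \frac{746}{3}$ ($W = 2 \left(\left(-892 + \left(\frac{7}{3} - \frac{14}{3}\right)\right) + 770\right) = 2 \left(\left(-892 - \frac{7}{3}\right) + 770\right) = 2 \left(- \frac{2683}{3} + 770\right) = 2 \left(- \frac{373}{3}\right) = - \frac{746}{3} \approx -248.67$)
$E{\left(g,p \right)} = - \frac{2}{823}$ ($E{\left(g,p \right)} = -3 - \frac{2467}{-823} = -3 - - \frac{2467}{823} = -3 + \frac{2467}{823} = - \frac{2}{823}$)
$- E{\left(-1533,W \right)} = \left(-1\right) \left(- \frac{2}{823}\right) = \frac{2}{823}$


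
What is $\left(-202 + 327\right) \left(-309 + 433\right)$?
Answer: $15500$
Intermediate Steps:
$\left(-202 + 327\right) \left(-309 + 433\right) = 125 \cdot 124 = 15500$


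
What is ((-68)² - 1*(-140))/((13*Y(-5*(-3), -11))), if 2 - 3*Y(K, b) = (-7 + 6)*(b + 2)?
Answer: -14292/91 ≈ -157.05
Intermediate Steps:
Y(K, b) = 4/3 + b/3 (Y(K, b) = ⅔ - (-7 + 6)*(b + 2)/3 = ⅔ - (-1)*(2 + b)/3 = ⅔ - (-2 - b)/3 = ⅔ + (⅔ + b/3) = 4/3 + b/3)
((-68)² - 1*(-140))/((13*Y(-5*(-3), -11))) = ((-68)² - 1*(-140))/((13*(4/3 + (⅓)*(-11)))) = (4624 + 140)/((13*(4/3 - 11/3))) = 4764/((13*(-7/3))) = 4764/(-91/3) = 4764*(-3/91) = -14292/91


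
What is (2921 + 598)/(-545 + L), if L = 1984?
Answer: 3519/1439 ≈ 2.4454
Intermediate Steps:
(2921 + 598)/(-545 + L) = (2921 + 598)/(-545 + 1984) = 3519/1439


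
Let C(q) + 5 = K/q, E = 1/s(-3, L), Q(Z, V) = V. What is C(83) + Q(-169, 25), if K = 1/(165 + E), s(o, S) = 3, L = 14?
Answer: 823363/41168 ≈ 20.000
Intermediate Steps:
E = ⅓ (E = 1/3 = ⅓ ≈ 0.33333)
K = 3/496 (K = 1/(165 + ⅓) = 1/(496/3) = 3/496 ≈ 0.0060484)
C(q) = -5 + 3/(496*q)
C(83) + Q(-169, 25) = (-5 + (3/496)/83) + 25 = (-5 + (3/496)*(1/83)) + 25 = (-5 + 3/41168) + 25 = -205837/41168 + 25 = 823363/41168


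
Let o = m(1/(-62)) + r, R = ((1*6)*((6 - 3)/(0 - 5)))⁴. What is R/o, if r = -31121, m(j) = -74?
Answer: -104976/19496875 ≈ -0.0053842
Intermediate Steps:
R = 104976/625 (R = (6*(3/(-5)))⁴ = (6*(3*(-⅕)))⁴ = (6*(-⅗))⁴ = (-18/5)⁴ = 104976/625 ≈ 167.96)
o = -31195 (o = -74 - 31121 = -31195)
R/o = (104976/625)/(-31195) = (104976/625)*(-1/31195) = -104976/19496875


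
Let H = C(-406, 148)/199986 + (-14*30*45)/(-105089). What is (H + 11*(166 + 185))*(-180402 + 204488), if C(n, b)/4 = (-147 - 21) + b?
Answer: 977263155885529382/10508164377 ≈ 9.3000e+7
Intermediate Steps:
C(n, b) = -672 + 4*b (C(n, b) = 4*((-147 - 21) + b) = 4*(-168 + b) = -672 + 4*b)
H = 1885664140/10508164377 (H = (-672 + 4*148)/199986 + (-14*30*45)/(-105089) = (-672 + 592)*(1/199986) - 420*45*(-1/105089) = -80*1/199986 - 18900*(-1/105089) = -40/99993 + 18900/105089 = 1885664140/10508164377 ≈ 0.17945)
(H + 11*(166 + 185))*(-180402 + 204488) = (1885664140/10508164377 + 11*(166 + 185))*(-180402 + 204488) = (1885664140/10508164377 + 11*351)*24086 = (1885664140/10508164377 + 3861)*24086 = (40573908323737/10508164377)*24086 = 977263155885529382/10508164377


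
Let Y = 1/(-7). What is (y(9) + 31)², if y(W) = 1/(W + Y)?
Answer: 3721041/3844 ≈ 968.01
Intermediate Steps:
Y = -⅐ ≈ -0.14286
y(W) = 1/(-⅐ + W) (y(W) = 1/(W - ⅐) = 1/(-⅐ + W))
(y(9) + 31)² = (7/(-1 + 7*9) + 31)² = (7/(-1 + 63) + 31)² = (7/62 + 31)² = (1929/62)² = 3721041/3844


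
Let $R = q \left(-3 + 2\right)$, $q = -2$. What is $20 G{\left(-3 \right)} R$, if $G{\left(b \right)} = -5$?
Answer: $-200$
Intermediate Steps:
$R = 2$ ($R = - 2 \left(-3 + 2\right) = \left(-2\right) \left(-1\right) = 2$)
$20 G{\left(-3 \right)} R = 20 \left(-5\right) 2 = \left(-100\right) 2 = -200$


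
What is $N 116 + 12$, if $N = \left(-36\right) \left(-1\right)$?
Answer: $4188$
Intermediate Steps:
$N = 36$
$N 116 + 12 = 36 \cdot 116 + 12 = 4176 + 12 = 4188$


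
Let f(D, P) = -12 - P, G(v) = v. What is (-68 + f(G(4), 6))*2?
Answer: -172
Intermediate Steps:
(-68 + f(G(4), 6))*2 = (-68 + (-12 - 1*6))*2 = (-68 + (-12 - 6))*2 = (-68 - 18)*2 = -86*2 = -172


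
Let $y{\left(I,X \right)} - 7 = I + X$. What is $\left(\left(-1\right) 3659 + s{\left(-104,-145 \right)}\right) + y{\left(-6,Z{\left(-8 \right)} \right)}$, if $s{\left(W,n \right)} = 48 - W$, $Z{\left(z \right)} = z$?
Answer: $-3514$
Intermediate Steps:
$y{\left(I,X \right)} = 7 + I + X$ ($y{\left(I,X \right)} = 7 + \left(I + X\right) = 7 + I + X$)
$\left(\left(-1\right) 3659 + s{\left(-104,-145 \right)}\right) + y{\left(-6,Z{\left(-8 \right)} \right)} = \left(\left(-1\right) 3659 + \left(48 - -104\right)\right) - 7 = \left(-3659 + \left(48 + 104\right)\right) - 7 = \left(-3659 + 152\right) - 7 = -3507 - 7 = -3514$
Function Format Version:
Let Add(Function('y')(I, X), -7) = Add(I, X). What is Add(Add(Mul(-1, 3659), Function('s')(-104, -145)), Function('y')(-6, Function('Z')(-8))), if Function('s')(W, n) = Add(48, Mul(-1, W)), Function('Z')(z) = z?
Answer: -3514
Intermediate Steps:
Function('y')(I, X) = Add(7, I, X) (Function('y')(I, X) = Add(7, Add(I, X)) = Add(7, I, X))
Add(Add(Mul(-1, 3659), Function('s')(-104, -145)), Function('y')(-6, Function('Z')(-8))) = Add(Add(Mul(-1, 3659), Add(48, Mul(-1, -104))), Add(7, -6, -8)) = Add(Add(-3659, Add(48, 104)), -7) = Add(Add(-3659, 152), -7) = Add(-3507, -7) = -3514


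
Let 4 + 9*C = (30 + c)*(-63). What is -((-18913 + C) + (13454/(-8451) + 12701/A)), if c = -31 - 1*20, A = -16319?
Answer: 2588442319795/137911869 ≈ 18769.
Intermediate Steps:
c = -51 (c = -31 - 20 = -51)
C = 1319/9 (C = -4/9 + ((30 - 51)*(-63))/9 = -4/9 + (-21*(-63))/9 = -4/9 + (1/9)*1323 = -4/9 + 147 = 1319/9 ≈ 146.56)
-((-18913 + C) + (13454/(-8451) + 12701/A)) = -((-18913 + 1319/9) + (13454/(-8451) + 12701/(-16319))) = -(-168898/9 + (13454*(-1/8451) + 12701*(-1/16319))) = -(-168898/9 + (-13454/8451 - 12701/16319)) = -(-168898/9 - 326891977/137911869) = -1*(-2588442319795/137911869) = 2588442319795/137911869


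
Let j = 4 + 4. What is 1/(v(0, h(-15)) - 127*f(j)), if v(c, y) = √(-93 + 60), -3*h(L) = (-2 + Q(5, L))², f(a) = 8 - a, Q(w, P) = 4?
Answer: -I*√33/33 ≈ -0.17408*I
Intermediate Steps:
j = 8
h(L) = -4/3 (h(L) = -(-2 + 4)²/3 = -⅓*2² = -⅓*4 = -4/3)
v(c, y) = I*√33 (v(c, y) = √(-33) = I*√33)
1/(v(0, h(-15)) - 127*f(j)) = 1/(I*√33 - 127*(8 - 1*8)) = 1/(I*√33 - 127*(8 - 8)) = 1/(I*√33 - 127*0) = 1/(I*√33 + 0) = 1/(I*√33) = -I*√33/33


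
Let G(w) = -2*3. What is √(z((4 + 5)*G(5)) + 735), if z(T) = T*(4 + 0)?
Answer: √519 ≈ 22.782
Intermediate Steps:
G(w) = -6
z(T) = 4*T (z(T) = T*4 = 4*T)
√(z((4 + 5)*G(5)) + 735) = √(4*((4 + 5)*(-6)) + 735) = √(4*(9*(-6)) + 735) = √(4*(-54) + 735) = √(-216 + 735) = √519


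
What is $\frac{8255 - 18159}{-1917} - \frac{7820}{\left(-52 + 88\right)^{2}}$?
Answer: $- \frac{19957}{23004} \approx -0.86755$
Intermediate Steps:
$\frac{8255 - 18159}{-1917} - \frac{7820}{\left(-52 + 88\right)^{2}} = \left(-9904\right) \left(- \frac{1}{1917}\right) - \frac{7820}{36^{2}} = \frac{9904}{1917} - \frac{7820}{1296} = \frac{9904}{1917} - \frac{1955}{324} = - \frac{19957}{23004}$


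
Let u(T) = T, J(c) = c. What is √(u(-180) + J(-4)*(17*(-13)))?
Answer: 8*√11 ≈ 26.533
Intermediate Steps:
√(u(-180) + J(-4)*(17*(-13))) = √(-180 - 68*(-13)) = √(-180 - 4*(-221)) = √(-180 + 884) = √704 = 8*√11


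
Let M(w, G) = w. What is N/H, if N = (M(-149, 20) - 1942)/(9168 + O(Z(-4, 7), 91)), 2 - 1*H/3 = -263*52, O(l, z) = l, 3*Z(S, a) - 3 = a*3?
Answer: -697/125509328 ≈ -5.5534e-6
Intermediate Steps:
Z(S, a) = 1 + a (Z(S, a) = 1 + (a*3)/3 = 1 + (3*a)/3 = 1 + a)
H = 41034 (H = 6 - (-789)*52 = 6 - 3*(-13676) = 6 + 41028 = 41034)
N = -2091/9176 (N = (-149 - 1942)/(9168 + (1 + 7)) = -2091/(9168 + 8) = -2091/9176 ≈ -0.22788)
N/H = -2091/9176/41034 = -2091/9176*1/41034 = -697/125509328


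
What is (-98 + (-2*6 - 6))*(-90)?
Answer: 10440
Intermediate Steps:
(-98 + (-2*6 - 6))*(-90) = (-98 + (-12 - 6))*(-90) = (-98 - 18)*(-90) = -116*(-90) = 10440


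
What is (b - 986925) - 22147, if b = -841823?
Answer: -1850895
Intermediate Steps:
(b - 986925) - 22147 = (-841823 - 986925) - 22147 = -1828748 - 22147 = -1850895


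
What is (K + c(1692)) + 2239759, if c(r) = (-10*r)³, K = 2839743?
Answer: -4843960808498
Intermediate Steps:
c(r) = -1000*r³
(K + c(1692)) + 2239759 = (2839743 - 1000*1692³) + 2239759 = (2839743 - 1000*4843965888) + 2239759 = (2839743 - 4843965888000) + 2239759 = -4843963048257 + 2239759 = -4843960808498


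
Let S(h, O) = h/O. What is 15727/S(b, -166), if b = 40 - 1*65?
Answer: 2610682/25 ≈ 1.0443e+5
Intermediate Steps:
b = -25 (b = 40 - 65 = -25)
15727/S(b, -166) = 15727/((-25/(-166))) = 15727/((-25*(-1/166))) = 15727/(25/166) = 15727*(166/25) = 2610682/25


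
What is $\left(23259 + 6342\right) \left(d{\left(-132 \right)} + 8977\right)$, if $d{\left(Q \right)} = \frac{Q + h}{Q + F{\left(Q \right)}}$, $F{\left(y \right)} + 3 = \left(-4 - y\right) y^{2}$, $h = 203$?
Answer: $\frac{5065044799760}{19061} \approx 2.6573 \cdot 10^{8}$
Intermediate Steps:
$F{\left(y \right)} = -3 + y^{2} \left(-4 - y\right)$ ($F{\left(y \right)} = -3 + \left(-4 - y\right) y^{2} = -3 + y^{2} \left(-4 - y\right)$)
$d{\left(Q \right)} = \frac{203 + Q}{-3 + Q - Q^{3} - 4 Q^{2}}$ ($d{\left(Q \right)} = \frac{Q + 203}{Q - \left(3 + Q^{3} + 4 Q^{2}\right)} = \frac{203 + Q}{-3 + Q - Q^{3} - 4 Q^{2}}$)
$\left(23259 + 6342\right) \left(d{\left(-132 \right)} + 8977\right) = \left(23259 + 6342\right) \left(\frac{-203 - -132}{3 + \left(-132\right)^{3} - -132 + 4 \left(-132\right)^{2}} + 8977\right) = 29601 \left(\frac{-203 + 132}{3 - 2299968 + 132 + 4 \cdot 17424} + 8977\right) = 29601 \left(\frac{1}{3 - 2299968 + 132 + 69696} \left(-71\right) + 8977\right) = 29601 \left(\frac{1}{-2230137} \left(-71\right) + 8977\right) = 29601 \left(\left(- \frac{1}{2230137}\right) \left(-71\right) + 8977\right) = 29601 \left(\frac{71}{2230137} + 8977\right) = 29601 \cdot \frac{20019939920}{2230137} = \frac{5065044799760}{19061}$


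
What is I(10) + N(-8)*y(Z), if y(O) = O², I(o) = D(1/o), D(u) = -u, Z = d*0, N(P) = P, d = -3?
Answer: -⅒ ≈ -0.10000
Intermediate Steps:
Z = 0 (Z = -3*0 = 0)
I(o) = -1/o
I(10) + N(-8)*y(Z) = -1/10 - 8*0² = -1*⅒ - 8*0 = -⅒ + 0 = -⅒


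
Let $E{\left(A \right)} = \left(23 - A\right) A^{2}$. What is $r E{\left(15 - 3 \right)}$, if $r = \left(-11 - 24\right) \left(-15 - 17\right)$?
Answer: $1774080$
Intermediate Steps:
$r = 1120$ ($r = \left(-35\right) \left(-32\right) = 1120$)
$E{\left(A \right)} = A^{2} \left(23 - A\right)$
$r E{\left(15 - 3 \right)} = 1120 \left(15 - 3\right)^{2} \left(23 - \left(15 - 3\right)\right) = 1120 \cdot 12^{2} \left(23 - 12\right) = 1120 \cdot 144 \left(23 - 12\right) = 1120 \cdot 144 \cdot 11 = 1120 \cdot 1584 = 1774080$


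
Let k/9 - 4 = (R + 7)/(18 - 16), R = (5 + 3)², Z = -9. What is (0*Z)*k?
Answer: 0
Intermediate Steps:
R = 64 (R = 8² = 64)
k = 711/2 (k = 36 + 9*((64 + 7)/(18 - 16)) = 36 + 9*(71/2) = 36 + 639/2 = 711/2 ≈ 355.50)
(0*Z)*k = (0*(-9))*(711/2) = 0*(711/2) = 0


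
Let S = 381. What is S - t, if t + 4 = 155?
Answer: 230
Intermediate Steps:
t = 151 (t = -4 + 155 = 151)
S - t = 381 - 1*151 = 381 - 151 = 230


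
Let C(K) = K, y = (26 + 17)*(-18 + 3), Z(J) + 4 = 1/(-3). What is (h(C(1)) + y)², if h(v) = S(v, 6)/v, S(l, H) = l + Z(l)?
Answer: 3783025/9 ≈ 4.2034e+5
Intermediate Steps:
Z(J) = -13/3 (Z(J) = -4 + 1/(-3) = -4 - ⅓ = -13/3)
S(l, H) = -13/3 + l (S(l, H) = l - 13/3 = -13/3 + l)
y = -645 (y = 43*(-15) = -645)
h(v) = (-13/3 + v)/v
(h(C(1)) + y)² = ((-13/3 + 1)/1 - 645)² = (1*(-10/3) - 645)² = (-10/3 - 645)² = (-1945/3)² = 3783025/9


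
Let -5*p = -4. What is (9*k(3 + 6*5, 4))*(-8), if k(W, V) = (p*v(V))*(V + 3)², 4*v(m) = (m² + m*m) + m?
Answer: -127008/5 ≈ -25402.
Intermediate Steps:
p = ⅘ (p = -⅕*(-4) = ⅘ ≈ 0.80000)
v(m) = m²/2 + m/4 (v(m) = ((m² + m*m) + m)/4 = ((m² + m²) + m)/4 = (2*m² + m)/4 = (m + 2*m²)/4 = m²/2 + m/4)
k(W, V) = V*(3 + V)²*(1 + 2*V)/5 (k(W, V) = (4*(V*(1 + 2*V)/4)/5)*(V + 3)² = (V*(1 + 2*V)/5)*(3 + V)² = V*(3 + V)²*(1 + 2*V)/5)
(9*k(3 + 6*5, 4))*(-8) = (9*((⅕)*4*(3 + 4)²*(1 + 2*4)))*(-8) = (9*((⅕)*4*7²*(1 + 8)))*(-8) = (9*((⅕)*4*49*9))*(-8) = (9*(1764/5))*(-8) = (15876/5)*(-8) = -127008/5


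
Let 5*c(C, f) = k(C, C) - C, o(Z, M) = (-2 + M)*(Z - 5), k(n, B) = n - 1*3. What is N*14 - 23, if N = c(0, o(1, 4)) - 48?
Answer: -3517/5 ≈ -703.40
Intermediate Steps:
k(n, B) = -3 + n (k(n, B) = n - 3 = -3 + n)
o(Z, M) = (-5 + Z)*(-2 + M) (o(Z, M) = (-2 + M)*(-5 + Z) = (-5 + Z)*(-2 + M))
c(C, f) = -3/5 (c(C, f) = ((-3 + C) - C)/5 = (1/5)*(-3) = -3/5)
N = -243/5 (N = -3/5 - 48 = -243/5 ≈ -48.600)
N*14 - 23 = -243/5*14 - 23 = -3402/5 - 23 = -3517/5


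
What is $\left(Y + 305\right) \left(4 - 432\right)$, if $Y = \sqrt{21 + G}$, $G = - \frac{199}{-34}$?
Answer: $-130540 - \frac{214 \sqrt{31042}}{17} \approx -1.3276 \cdot 10^{5}$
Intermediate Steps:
$G = \frac{199}{34}$ ($G = \left(-199\right) \left(- \frac{1}{34}\right) = \frac{199}{34} \approx 5.8529$)
$Y = \frac{\sqrt{31042}}{34}$ ($Y = \sqrt{21 + \frac{199}{34}} = \sqrt{\frac{913}{34}} = \frac{\sqrt{31042}}{34} \approx 5.182$)
$\left(Y + 305\right) \left(4 - 432\right) = \left(\frac{\sqrt{31042}}{34} + 305\right) \left(4 - 432\right) = \left(305 + \frac{\sqrt{31042}}{34}\right) \left(-428\right) = -130540 - \frac{214 \sqrt{31042}}{17}$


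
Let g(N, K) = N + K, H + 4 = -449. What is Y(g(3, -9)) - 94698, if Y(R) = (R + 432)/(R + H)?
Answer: -14488936/153 ≈ -94699.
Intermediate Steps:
H = -453 (H = -4 - 449 = -453)
g(N, K) = K + N
Y(R) = (432 + R)/(-453 + R) (Y(R) = (R + 432)/(R - 453) = (432 + R)/(-453 + R))
Y(g(3, -9)) - 94698 = (432 + (-9 + 3))/(-453 + (-9 + 3)) - 94698 = (432 - 6)/(-453 - 6) - 94698 = 426/(-459) - 94698 = -1/459*426 - 94698 = -142/153 - 94698 = -14488936/153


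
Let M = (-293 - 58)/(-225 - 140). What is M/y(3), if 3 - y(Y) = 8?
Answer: -351/1825 ≈ -0.19233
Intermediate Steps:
y(Y) = -5 (y(Y) = 3 - 1*8 = 3 - 8 = -5)
M = 351/365 (M = -351/(-365) = -351*(-1/365) = 351/365 ≈ 0.96164)
M/y(3) = (351/365)/(-5) = (351/365)*(-1/5) = -351/1825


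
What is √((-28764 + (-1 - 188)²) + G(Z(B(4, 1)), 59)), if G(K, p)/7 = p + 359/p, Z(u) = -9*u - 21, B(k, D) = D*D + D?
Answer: √25803237/59 ≈ 86.096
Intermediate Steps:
B(k, D) = D + D² (B(k, D) = D² + D = D + D²)
Z(u) = -21 - 9*u
G(K, p) = 7*p + 2513/p (G(K, p) = 7*(p + 359/p) = 7*p + 2513/p)
√((-28764 + (-1 - 188)²) + G(Z(B(4, 1)), 59)) = √((-28764 + (-1 - 188)²) + (7*59 + 2513/59)) = √((-28764 + (-189)²) + (413 + 2513*(1/59))) = √((-28764 + 35721) + (413 + 2513/59)) = √(6957 + 26880/59) = √(437343/59) = √25803237/59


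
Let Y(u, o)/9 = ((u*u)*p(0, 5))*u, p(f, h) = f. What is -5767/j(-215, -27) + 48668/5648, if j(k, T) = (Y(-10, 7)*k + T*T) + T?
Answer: 199115/495612 ≈ 0.40176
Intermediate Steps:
Y(u, o) = 0 (Y(u, o) = 9*(((u*u)*0)*u) = 9*((u²*0)*u) = 9*(0*u) = 9*0 = 0)
j(k, T) = T + T² (j(k, T) = (0*k + T*T) + T = (0 + T²) + T = T² + T = T + T²)
-5767/j(-215, -27) + 48668/5648 = -5767*(-1/(27*(1 - 27))) + 48668/5648 = -5767/((-27*(-26))) + 48668*(1/5648) = -5767/702 + 12167/1412 = 199115/495612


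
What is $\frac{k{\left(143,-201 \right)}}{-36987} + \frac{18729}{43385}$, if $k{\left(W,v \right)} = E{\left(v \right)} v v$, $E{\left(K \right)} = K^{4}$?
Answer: $- \frac{953662468996791954}{534893665} \approx -1.7829 \cdot 10^{9}$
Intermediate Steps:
$k{\left(W,v \right)} = v^{6}$ ($k{\left(W,v \right)} = v^{4} v v = v^{5} v = v^{6}$)
$\frac{k{\left(143,-201 \right)}}{-36987} + \frac{18729}{43385} = \frac{\left(-201\right)^{6}}{-36987} + \frac{18729}{43385} = 65944160601201 \left(- \frac{1}{36987}\right) + 18729 \cdot \frac{1}{43385} = - \frac{21981386867067}{12329} + \frac{18729}{43385} = - \frac{953662468996791954}{534893665}$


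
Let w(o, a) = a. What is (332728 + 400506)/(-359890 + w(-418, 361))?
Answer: -733234/359529 ≈ -2.0394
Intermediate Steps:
(332728 + 400506)/(-359890 + w(-418, 361)) = (332728 + 400506)/(-359890 + 361) = 733234/(-359529) = 733234*(-1/359529) = -733234/359529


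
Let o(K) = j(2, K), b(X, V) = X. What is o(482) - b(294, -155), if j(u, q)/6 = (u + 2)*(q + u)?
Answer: 11322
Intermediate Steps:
j(u, q) = 6*(2 + u)*(q + u) (j(u, q) = 6*((u + 2)*(q + u)) = 6*((2 + u)*(q + u)) = 6*(2 + u)*(q + u))
o(K) = 48 + 24*K (o(K) = 6*2**2 + 12*K + 12*2 + 6*K*2 = 6*4 + 12*K + 24 + 12*K = 24 + 12*K + 24 + 12*K = 48 + 24*K)
o(482) - b(294, -155) = (48 + 24*482) - 1*294 = (48 + 11568) - 294 = 11616 - 294 = 11322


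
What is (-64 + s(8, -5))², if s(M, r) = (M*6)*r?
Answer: 92416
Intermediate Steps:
s(M, r) = 6*M*r (s(M, r) = (6*M)*r = 6*M*r)
(-64 + s(8, -5))² = (-64 + 6*8*(-5))² = (-64 - 240)² = (-304)² = 92416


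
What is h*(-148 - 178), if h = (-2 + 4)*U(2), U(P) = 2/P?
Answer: -652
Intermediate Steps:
h = 2 (h = (-2 + 4)*(2/2) = 2*(2*(½)) = 2*1 = 2)
h*(-148 - 178) = 2*(-148 - 178) = 2*(-326) = -652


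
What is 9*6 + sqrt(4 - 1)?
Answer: 54 + sqrt(3) ≈ 55.732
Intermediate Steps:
9*6 + sqrt(4 - 1) = 54 + sqrt(3)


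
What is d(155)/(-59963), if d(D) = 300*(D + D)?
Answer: -93000/59963 ≈ -1.5510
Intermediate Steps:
d(D) = 600*D (d(D) = 300*(2*D) = 600*D)
d(155)/(-59963) = (600*155)/(-59963) = 93000*(-1/59963) = -93000/59963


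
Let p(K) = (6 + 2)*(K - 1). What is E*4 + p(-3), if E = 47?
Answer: 156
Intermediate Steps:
p(K) = -8 + 8*K (p(K) = 8*(-1 + K) = -8 + 8*K)
E*4 + p(-3) = 47*4 + (-8 + 8*(-3)) = 188 + (-8 - 24) = 188 - 32 = 156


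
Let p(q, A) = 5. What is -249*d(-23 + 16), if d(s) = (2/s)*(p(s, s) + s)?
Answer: -996/7 ≈ -142.29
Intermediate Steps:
d(s) = 2*(5 + s)/s (d(s) = (2/s)*(5 + s) = 2*(5 + s)/s)
-249*d(-23 + 16) = -249*(2 + 10/(-23 + 16)) = -249*(2 + 10/(-7)) = -249*(2 + 10*(-1/7)) = -249*(2 - 10/7) = -249*4/7 = -996/7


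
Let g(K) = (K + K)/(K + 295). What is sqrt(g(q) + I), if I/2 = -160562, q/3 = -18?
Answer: 28*I*sqrt(23789833)/241 ≈ 566.68*I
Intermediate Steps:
q = -54 (q = 3*(-18) = -54)
g(K) = 2*K/(295 + K) (g(K) = (2*K)/(295 + K) = 2*K/(295 + K))
I = -321124 (I = 2*(-160562) = -321124)
sqrt(g(q) + I) = sqrt(2*(-54)/(295 - 54) - 321124) = sqrt(2*(-54)/241 - 321124) = sqrt(2*(-54)*(1/241) - 321124) = sqrt(-108/241 - 321124) = sqrt(-77390992/241) = 28*I*sqrt(23789833)/241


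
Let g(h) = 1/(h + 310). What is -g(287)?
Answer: -1/597 ≈ -0.0016750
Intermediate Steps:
g(h) = 1/(310 + h)
-g(287) = -1/(310 + 287) = -1/597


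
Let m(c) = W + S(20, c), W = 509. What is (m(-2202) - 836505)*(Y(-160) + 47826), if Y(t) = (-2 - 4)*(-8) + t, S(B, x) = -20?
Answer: -39889667424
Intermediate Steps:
m(c) = 489 (m(c) = 509 - 20 = 489)
Y(t) = 48 + t (Y(t) = -6*(-8) + t = 48 + t)
(m(-2202) - 836505)*(Y(-160) + 47826) = (489 - 836505)*((48 - 160) + 47826) = -836016*(-112 + 47826) = -836016*47714 = -39889667424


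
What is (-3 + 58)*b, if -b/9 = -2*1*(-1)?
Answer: -990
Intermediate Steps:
b = -18 (b = -9*(-2*1)*(-1) = -(-18)*(-1) = -9*2 = -18)
(-3 + 58)*b = (-3 + 58)*(-18) = 55*(-18) = -990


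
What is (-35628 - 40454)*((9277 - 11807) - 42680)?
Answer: 3439667220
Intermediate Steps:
(-35628 - 40454)*((9277 - 11807) - 42680) = -76082*(-2530 - 42680) = -76082*(-45210) = 3439667220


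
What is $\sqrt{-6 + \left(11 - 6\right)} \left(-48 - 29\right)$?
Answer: $- 77 i \approx - 77.0 i$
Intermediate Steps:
$\sqrt{-6 + \left(11 - 6\right)} \left(-48 - 29\right) = \sqrt{-6 + \left(11 - 6\right)} \left(-77\right) = \sqrt{-6 + 5} \left(-77\right) = \sqrt{-1} \left(-77\right) = i \left(-77\right) = - 77 i$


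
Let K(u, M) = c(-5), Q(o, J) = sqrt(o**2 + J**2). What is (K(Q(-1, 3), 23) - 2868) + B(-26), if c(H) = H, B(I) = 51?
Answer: -2822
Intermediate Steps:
Q(o, J) = sqrt(J**2 + o**2)
K(u, M) = -5
(K(Q(-1, 3), 23) - 2868) + B(-26) = (-5 - 2868) + 51 = -2873 + 51 = -2822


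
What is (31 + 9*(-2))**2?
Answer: 169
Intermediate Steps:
(31 + 9*(-2))**2 = (31 - 18)**2 = 13**2 = 169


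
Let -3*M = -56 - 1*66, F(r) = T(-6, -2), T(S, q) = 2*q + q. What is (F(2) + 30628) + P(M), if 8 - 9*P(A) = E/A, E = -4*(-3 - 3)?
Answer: 16811930/549 ≈ 30623.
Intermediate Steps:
T(S, q) = 3*q
F(r) = -6 (F(r) = 3*(-2) = -6)
M = 122/3 (M = -(-56 - 1*66)/3 = -(-56 - 66)/3 = -⅓*(-122) = 122/3 ≈ 40.667)
E = 24 (E = -4*(-6) = 24)
P(A) = 8/9 - 8/(3*A)
(F(2) + 30628) + P(M) = (-6 + 30628) + 8*(-3 + 122/3)/(9*(122/3)) = 30622 + (8/9)*(3/122)*(113/3) = 30622 + 452/549 = 16811930/549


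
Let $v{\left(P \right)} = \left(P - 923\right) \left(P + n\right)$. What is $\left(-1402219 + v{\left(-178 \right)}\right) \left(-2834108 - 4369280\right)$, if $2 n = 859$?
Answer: $12095356460254$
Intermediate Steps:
$n = \frac{859}{2}$ ($n = \frac{1}{2} \cdot 859 = \frac{859}{2} \approx 429.5$)
$v{\left(P \right)} = \left(-923 + P\right) \left(\frac{859}{2} + P\right)$ ($v{\left(P \right)} = \left(P - 923\right) \left(P + \frac{859}{2}\right) = \left(-923 + P\right) \left(\frac{859}{2} + P\right)$)
$\left(-1402219 + v{\left(-178 \right)}\right) \left(-2834108 - 4369280\right) = \left(-1402219 - \left(\frac{617171}{2} - 31684\right)\right) \left(-2834108 - 4369280\right) = \left(-1402219 + \left(- \frac{792857}{2} + 31684 + 87843\right)\right) \left(-7203388\right) = \left(-1402219 - \frac{553803}{2}\right) \left(-7203388\right) = \left(- \frac{3358241}{2}\right) \left(-7203388\right) = 12095356460254$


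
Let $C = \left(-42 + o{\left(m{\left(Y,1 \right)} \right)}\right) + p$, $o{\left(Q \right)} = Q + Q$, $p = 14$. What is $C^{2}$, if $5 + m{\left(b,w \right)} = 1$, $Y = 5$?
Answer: $1296$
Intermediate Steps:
$m{\left(b,w \right)} = -4$ ($m{\left(b,w \right)} = -5 + 1 = -4$)
$o{\left(Q \right)} = 2 Q$
$C = -36$ ($C = \left(-42 + 2 \left(-4\right)\right) + 14 = \left(-42 - 8\right) + 14 = -50 + 14 = -36$)
$C^{2} = \left(-36\right)^{2} = 1296$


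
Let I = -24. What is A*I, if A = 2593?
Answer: -62232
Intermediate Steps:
A*I = 2593*(-24) = -62232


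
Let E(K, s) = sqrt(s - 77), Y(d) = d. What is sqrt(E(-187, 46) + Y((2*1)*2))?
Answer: sqrt(4 + I*sqrt(31)) ≈ 2.3298 + 1.1949*I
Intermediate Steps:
E(K, s) = sqrt(-77 + s)
sqrt(E(-187, 46) + Y((2*1)*2)) = sqrt(sqrt(-77 + 46) + (2*1)*2) = sqrt(sqrt(-31) + 2*2) = sqrt(I*sqrt(31) + 4) = sqrt(4 + I*sqrt(31))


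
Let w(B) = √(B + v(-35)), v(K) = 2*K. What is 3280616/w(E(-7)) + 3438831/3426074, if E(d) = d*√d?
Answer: 3438831/3426074 + 3280616*√7/(7*√(-10 - I*√7)) ≈ 49721.0 + 3.8231e+5*I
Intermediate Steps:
E(d) = d^(3/2)
w(B) = √(-70 + B) (w(B) = √(B + 2*(-35)) = √(B - 70) = √(-70 + B))
3280616/w(E(-7)) + 3438831/3426074 = 3280616/(√(-70 + (-7)^(3/2))) + 3438831/3426074 = 3280616/(√(-70 - 7*I*√7)) + 3438831*(1/3426074) = 3280616/√(-70 - 7*I*√7) + 3438831/3426074 = 3438831/3426074 + 3280616/√(-70 - 7*I*√7)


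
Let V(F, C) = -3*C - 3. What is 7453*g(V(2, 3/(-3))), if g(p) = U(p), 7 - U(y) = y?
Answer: 52171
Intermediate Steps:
V(F, C) = -3 - 3*C
U(y) = 7 - y
g(p) = 7 - p
7453*g(V(2, 3/(-3))) = 7453*(7 - (-3 - 9/(-3))) = 7453*(7 - (-3 - 9*(-1)/3)) = 7453*(7 - (-3 - 3*(-1))) = 7453*(7 - (-3 + 3)) = 7453*(7 - 1*0) = 7453*(7 + 0) = 7453*7 = 52171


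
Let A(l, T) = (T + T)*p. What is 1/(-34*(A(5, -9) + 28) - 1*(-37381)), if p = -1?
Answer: 1/35817 ≈ 2.7920e-5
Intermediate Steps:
A(l, T) = -2*T (A(l, T) = (T + T)*(-1) = (2*T)*(-1) = -2*T)
1/(-34*(A(5, -9) + 28) - 1*(-37381)) = 1/(-34*(-2*(-9) + 28) - 1*(-37381)) = 1/(-34*(18 + 28) + 37381) = 1/(-34*46 + 37381) = 1/(-1564 + 37381) = 1/35817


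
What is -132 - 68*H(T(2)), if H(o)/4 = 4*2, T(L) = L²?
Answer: -2308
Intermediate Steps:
H(o) = 32 (H(o) = 4*(4*2) = 4*8 = 32)
-132 - 68*H(T(2)) = -132 - 68*32 = -132 - 2176 = -2308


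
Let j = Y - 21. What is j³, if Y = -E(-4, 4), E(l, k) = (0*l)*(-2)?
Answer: -9261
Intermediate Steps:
E(l, k) = 0 (E(l, k) = 0*(-2) = 0)
Y = 0 (Y = -1*0 = 0)
j = -21 (j = 0 - 21 = -21)
j³ = (-21)³ = -9261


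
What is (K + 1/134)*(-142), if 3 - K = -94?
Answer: -922929/67 ≈ -13775.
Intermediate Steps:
K = 97 (K = 3 - 1*(-94) = 3 + 94 = 97)
(K + 1/134)*(-142) = (97 + 1/134)*(-142) = (12999/134)*(-142) = -922929/67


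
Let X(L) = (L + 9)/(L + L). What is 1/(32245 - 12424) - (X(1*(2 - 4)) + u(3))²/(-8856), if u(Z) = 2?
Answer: 53839/936185472 ≈ 5.7509e-5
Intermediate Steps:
X(L) = (9 + L)/(2*L) (X(L) = (9 + L)/((2*L)) = (9 + L)*(1/(2*L)) = (9 + L)/(2*L))
1/(32245 - 12424) - (X(1*(2 - 4)) + u(3))²/(-8856) = 1/(32245 - 12424) - ((9 + 1*(2 - 4))/(2*((1*(2 - 4)))) + 2)²/(-8856) = 1/19821 - ((9 + 1*(-2))/(2*((1*(-2)))) + 2)²*(-1)/8856 = 1/19821 - ((½)*(9 - 2)/(-2) + 2)²*(-1)/8856 = 1/19821 - ((½)*(-½)*7 + 2)²*(-1)/8856 = 1/19821 - (-7/4 + 2)²*(-1)/8856 = 1/19821 - (¼)²*(-1)/8856 = 1/19821 - (-1)/(16*8856) = 1/19821 - 1*(-1/141696) = 1/19821 + 1/141696 = 53839/936185472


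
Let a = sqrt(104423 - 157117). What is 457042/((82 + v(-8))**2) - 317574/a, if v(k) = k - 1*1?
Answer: 457042/5329 + 158787*I*sqrt(52694)/26347 ≈ 85.765 + 1383.5*I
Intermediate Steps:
a = I*sqrt(52694) (a = sqrt(-52694) = I*sqrt(52694) ≈ 229.55*I)
v(k) = -1 + k (v(k) = k - 1 = -1 + k)
457042/((82 + v(-8))**2) - 317574/a = 457042/((82 + (-1 - 8))**2) - 317574*(-I*sqrt(52694)/52694) = 457042/((82 - 9)**2) - (-158787)*I*sqrt(52694)/26347 = 457042/(73**2) + 158787*I*sqrt(52694)/26347 = 457042/5329 + 158787*I*sqrt(52694)/26347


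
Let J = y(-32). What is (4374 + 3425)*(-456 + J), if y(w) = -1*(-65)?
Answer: -3049409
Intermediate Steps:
y(w) = 65
J = 65
(4374 + 3425)*(-456 + J) = (4374 + 3425)*(-456 + 65) = 7799*(-391) = -3049409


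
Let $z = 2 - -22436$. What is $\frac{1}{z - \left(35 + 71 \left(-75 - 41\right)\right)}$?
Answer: $\frac{1}{30639} \approx 3.2638 \cdot 10^{-5}$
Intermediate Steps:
$z = 22438$ ($z = 2 + 22436 = 22438$)
$\frac{1}{z - \left(35 + 71 \left(-75 - 41\right)\right)} = \frac{1}{22438 - \left(35 + 71 \left(-75 - 41\right)\right)} = \frac{1}{22438 - -8201} = \frac{1}{22438 + \left(8236 - 35\right)} = \frac{1}{22438 + 8201} = \frac{1}{30639}$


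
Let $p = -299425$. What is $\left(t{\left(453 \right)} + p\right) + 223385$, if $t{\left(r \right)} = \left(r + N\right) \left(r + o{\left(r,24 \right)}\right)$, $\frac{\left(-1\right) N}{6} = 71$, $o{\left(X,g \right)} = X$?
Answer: $-51578$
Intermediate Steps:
$N = -426$ ($N = \left(-6\right) 71 = -426$)
$t{\left(r \right)} = 2 r \left(-426 + r\right)$ ($t{\left(r \right)} = \left(r - 426\right) \left(r + r\right) = \left(-426 + r\right) 2 r = 2 r \left(-426 + r\right)$)
$\left(t{\left(453 \right)} + p\right) + 223385 = \left(2 \cdot 453 \left(-426 + 453\right) - 299425\right) + 223385 = \left(2 \cdot 453 \cdot 27 - 299425\right) + 223385 = \left(24462 - 299425\right) + 223385 = -274963 + 223385 = -51578$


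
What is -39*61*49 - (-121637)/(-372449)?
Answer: -43416874016/372449 ≈ -1.1657e+5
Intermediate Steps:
-39*61*49 - (-121637)/(-372449) = -2379*49 - (-121637)*(-1)/372449 = -116571 - 1*121637/372449 = -116571 - 121637/372449 = -43416874016/372449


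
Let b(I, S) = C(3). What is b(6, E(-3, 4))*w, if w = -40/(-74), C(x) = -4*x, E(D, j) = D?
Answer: -240/37 ≈ -6.4865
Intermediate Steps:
b(I, S) = -12 (b(I, S) = -4*3 = -12)
w = 20/37 (w = -40*(-1/74) = 20/37 ≈ 0.54054)
b(6, E(-3, 4))*w = -12*20/37 = -240/37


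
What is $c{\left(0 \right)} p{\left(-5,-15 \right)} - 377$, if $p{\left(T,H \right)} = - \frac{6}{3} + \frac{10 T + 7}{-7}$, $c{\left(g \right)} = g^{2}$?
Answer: $-377$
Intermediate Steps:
$p{\left(T,H \right)} = -3 - \frac{10 T}{7}$ ($p{\left(T,H \right)} = \left(-6\right) \frac{1}{3} + \left(7 + 10 T\right) \left(- \frac{1}{7}\right) = -2 - \left(1 + \frac{10 T}{7}\right) = -3 - \frac{10 T}{7}$)
$c{\left(0 \right)} p{\left(-5,-15 \right)} - 377 = 0^{2} \left(-3 - - \frac{50}{7}\right) - 377 = 0 \left(-3 + \frac{50}{7}\right) - 377 = 0 \cdot \frac{29}{7} - 377 = 0 - 377 = -377$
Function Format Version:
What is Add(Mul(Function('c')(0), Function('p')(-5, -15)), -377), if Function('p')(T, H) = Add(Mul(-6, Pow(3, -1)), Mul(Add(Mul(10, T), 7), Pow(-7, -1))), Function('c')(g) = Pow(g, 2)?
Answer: -377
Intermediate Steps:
Function('p')(T, H) = Add(-3, Mul(Rational(-10, 7), T)) (Function('p')(T, H) = Add(Mul(-6, Rational(1, 3)), Mul(Add(7, Mul(10, T)), Rational(-1, 7))) = Add(-2, Add(-1, Mul(Rational(-10, 7), T))) = Add(-3, Mul(Rational(-10, 7), T)))
Add(Mul(Function('c')(0), Function('p')(-5, -15)), -377) = Add(Mul(Pow(0, 2), Add(-3, Mul(Rational(-10, 7), -5))), -377) = Add(Mul(0, Add(-3, Rational(50, 7))), -377) = Add(Mul(0, Rational(29, 7)), -377) = Add(0, -377) = -377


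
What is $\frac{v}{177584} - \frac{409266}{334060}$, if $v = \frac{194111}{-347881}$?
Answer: $- \frac{6320935129081181}{5159397980076560} \approx -1.2251$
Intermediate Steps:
$v = - \frac{194111}{347881}$ ($v = 194111 \left(- \frac{1}{347881}\right) = - \frac{194111}{347881} \approx -0.55798$)
$\frac{v}{177584} - \frac{409266}{334060} = - \frac{194111}{347881 \cdot 177584} - \frac{409266}{334060} = \left(- \frac{194111}{347881}\right) \frac{1}{177584} - \frac{204633}{167030} = - \frac{194111}{61778099504} - \frac{204633}{167030} = - \frac{6320935129081181}{5159397980076560}$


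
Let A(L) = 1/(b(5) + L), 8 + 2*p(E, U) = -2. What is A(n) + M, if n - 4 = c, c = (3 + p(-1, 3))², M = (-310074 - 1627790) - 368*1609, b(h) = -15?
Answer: -17709833/7 ≈ -2.5300e+6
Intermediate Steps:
M = -2529976 (M = -1937864 - 592112 = -2529976)
p(E, U) = -5 (p(E, U) = -4 + (½)*(-2) = -4 - 1 = -5)
c = 4 (c = (3 - 5)² = (-2)² = 4)
n = 8 (n = 4 + 4 = 8)
A(L) = 1/(-15 + L)
A(n) + M = 1/(-15 + 8) - 2529976 = 1/(-7) - 2529976 = -⅐ - 2529976 = -17709833/7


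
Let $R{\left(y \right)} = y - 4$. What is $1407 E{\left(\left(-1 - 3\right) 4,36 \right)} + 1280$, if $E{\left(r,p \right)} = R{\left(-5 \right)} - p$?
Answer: $-62035$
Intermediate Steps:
$R{\left(y \right)} = -4 + y$
$E{\left(r,p \right)} = -9 - p$ ($E{\left(r,p \right)} = \left(-4 - 5\right) - p = -9 - p$)
$1407 E{\left(\left(-1 - 3\right) 4,36 \right)} + 1280 = 1407 \left(-9 - 36\right) + 1280 = 1407 \left(-45\right) + 1280 = -63315 + 1280 = -62035$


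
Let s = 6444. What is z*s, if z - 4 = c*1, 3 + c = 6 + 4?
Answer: 70884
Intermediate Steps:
c = 7 (c = -3 + (6 + 4) = -3 + 10 = 7)
z = 11 (z = 4 + 7*1 = 4 + 7 = 11)
z*s = 11*6444 = 70884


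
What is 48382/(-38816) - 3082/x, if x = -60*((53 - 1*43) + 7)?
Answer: 8785159/4949040 ≈ 1.7751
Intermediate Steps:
x = -1020 (x = -60*((53 - 43) + 7) = -60*(10 + 7) = -60*17 = -1020)
48382/(-38816) - 3082/x = 48382/(-38816) - 3082/(-1020) = 48382*(-1/38816) - 3082*(-1/1020) = -24191/19408 + 1541/510 = 8785159/4949040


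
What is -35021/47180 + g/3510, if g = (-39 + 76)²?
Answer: -833347/2365740 ≈ -0.35226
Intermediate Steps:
g = 1369 (g = 37² = 1369)
-35021/47180 + g/3510 = -35021/47180 + 1369/3510 = -35021*1/47180 + 1369*(1/3510) = -5003/6740 + 1369/3510 = -833347/2365740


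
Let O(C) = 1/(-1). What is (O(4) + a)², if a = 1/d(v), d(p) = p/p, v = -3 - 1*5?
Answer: 0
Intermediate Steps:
v = -8 (v = -3 - 5 = -8)
O(C) = -1
d(p) = 1
a = 1 (a = 1/1 = 1)
(O(4) + a)² = (-1 + 1)² = 0² = 0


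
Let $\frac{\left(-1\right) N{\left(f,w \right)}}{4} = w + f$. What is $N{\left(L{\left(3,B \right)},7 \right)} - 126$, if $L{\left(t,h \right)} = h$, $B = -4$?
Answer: $-138$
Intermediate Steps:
$N{\left(f,w \right)} = - 4 f - 4 w$ ($N{\left(f,w \right)} = - 4 \left(w + f\right) = - 4 \left(f + w\right) = - 4 f - 4 w$)
$N{\left(L{\left(3,B \right)},7 \right)} - 126 = \left(\left(-4\right) \left(-4\right) - 28\right) - 126 = \left(16 - 28\right) - 126 = -12 - 126 = -138$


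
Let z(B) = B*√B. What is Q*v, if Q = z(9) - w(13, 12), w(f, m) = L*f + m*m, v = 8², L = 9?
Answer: -14976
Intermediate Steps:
z(B) = B^(3/2)
v = 64
w(f, m) = m² + 9*f (w(f, m) = 9*f + m*m = 9*f + m² = m² + 9*f)
Q = -234 (Q = 9^(3/2) - (12² + 9*13) = 27 - (144 + 117) = 27 - 1*261 = 27 - 261 = -234)
Q*v = -234*64 = -14976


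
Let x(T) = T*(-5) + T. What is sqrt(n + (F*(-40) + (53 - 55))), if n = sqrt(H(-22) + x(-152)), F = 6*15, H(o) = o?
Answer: sqrt(-3602 + sqrt(586)) ≈ 59.815*I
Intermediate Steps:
x(T) = -4*T (x(T) = -5*T + T = -4*T)
F = 90
n = sqrt(586) (n = sqrt(-22 - 4*(-152)) = sqrt(-22 + 608) = sqrt(586) ≈ 24.207)
sqrt(n + (F*(-40) + (53 - 55))) = sqrt(sqrt(586) + (90*(-40) + (53 - 55))) = sqrt(sqrt(586) + (-3600 - 2)) = sqrt(sqrt(586) - 3602) = sqrt(-3602 + sqrt(586))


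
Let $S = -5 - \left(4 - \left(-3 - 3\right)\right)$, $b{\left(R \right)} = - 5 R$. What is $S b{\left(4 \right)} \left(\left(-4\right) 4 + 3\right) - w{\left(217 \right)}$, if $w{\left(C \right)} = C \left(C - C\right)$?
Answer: $-3900$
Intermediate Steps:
$S = -15$ ($S = -5 - \left(4 - \left(-3 - 3\right)\right) = -5 - \left(4 - -6\right) = -5 - \left(4 + 6\right) = -5 - 10 = -15$)
$w{\left(C \right)} = 0$ ($w{\left(C \right)} = C 0 = 0$)
$S b{\left(4 \right)} \left(\left(-4\right) 4 + 3\right) - w{\left(217 \right)} = - 15 \left(\left(-5\right) 4\right) \left(\left(-4\right) 4 + 3\right) - 0 = \left(-15\right) \left(-20\right) \left(-16 + 3\right) + 0 = 300 \left(-13\right) + 0 = -3900 + 0 = -3900$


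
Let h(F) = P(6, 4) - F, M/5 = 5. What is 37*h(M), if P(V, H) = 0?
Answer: -925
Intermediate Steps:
M = 25 (M = 5*5 = 25)
h(F) = -F (h(F) = 0 - F = -F)
37*h(M) = 37*(-1*25) = 37*(-25) = -925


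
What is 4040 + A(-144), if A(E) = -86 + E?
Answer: 3810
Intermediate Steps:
4040 + A(-144) = 4040 + (-86 - 144) = 4040 - 230 = 3810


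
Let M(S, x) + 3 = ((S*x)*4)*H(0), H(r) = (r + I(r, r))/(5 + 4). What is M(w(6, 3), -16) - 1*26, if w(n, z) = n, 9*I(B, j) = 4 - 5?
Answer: -655/27 ≈ -24.259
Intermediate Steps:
I(B, j) = -⅑ (I(B, j) = (4 - 5)/9 = (⅑)*(-1) = -⅑)
H(r) = -1/81 + r/9 (H(r) = (r - ⅑)/(5 + 4) = (-⅑ + r)/9 = (-⅑ + r)*(⅑) = -1/81 + r/9)
M(S, x) = -3 - 4*S*x/81 (M(S, x) = -3 + ((S*x)*4)*(-1/81 + (⅑)*0) = -3 + (4*S*x)*(-1/81 + 0) = -3 + (4*S*x)*(-1/81) = -3 - 4*S*x/81)
M(w(6, 3), -16) - 1*26 = (-3 - 4/81*6*(-16)) - 1*26 = (-3 + 128/27) - 26 = 47/27 - 26 = -655/27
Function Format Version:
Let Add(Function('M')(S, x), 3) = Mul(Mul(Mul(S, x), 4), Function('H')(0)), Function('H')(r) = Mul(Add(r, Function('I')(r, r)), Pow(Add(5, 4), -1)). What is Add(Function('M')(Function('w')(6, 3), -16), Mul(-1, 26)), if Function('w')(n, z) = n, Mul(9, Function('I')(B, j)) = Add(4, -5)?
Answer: Rational(-655, 27) ≈ -24.259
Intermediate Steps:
Function('I')(B, j) = Rational(-1, 9) (Function('I')(B, j) = Mul(Rational(1, 9), Add(4, -5)) = Mul(Rational(1, 9), -1) = Rational(-1, 9))
Function('H')(r) = Add(Rational(-1, 81), Mul(Rational(1, 9), r)) (Function('H')(r) = Mul(Add(r, Rational(-1, 9)), Pow(Add(5, 4), -1)) = Mul(Add(Rational(-1, 9), r), Pow(9, -1)) = Mul(Add(Rational(-1, 9), r), Rational(1, 9)) = Add(Rational(-1, 81), Mul(Rational(1, 9), r)))
Function('M')(S, x) = Add(-3, Mul(Rational(-4, 81), S, x)) (Function('M')(S, x) = Add(-3, Mul(Mul(Mul(S, x), 4), Add(Rational(-1, 81), Mul(Rational(1, 9), 0)))) = Add(-3, Mul(Mul(4, S, x), Add(Rational(-1, 81), 0))) = Add(-3, Mul(Mul(4, S, x), Rational(-1, 81))) = Add(-3, Mul(Rational(-4, 81), S, x)))
Add(Function('M')(Function('w')(6, 3), -16), Mul(-1, 26)) = Add(Add(-3, Mul(Rational(-4, 81), 6, -16)), Mul(-1, 26)) = Add(Add(-3, Rational(128, 27)), -26) = Add(Rational(47, 27), -26) = Rational(-655, 27)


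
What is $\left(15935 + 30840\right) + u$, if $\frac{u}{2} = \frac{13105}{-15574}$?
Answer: $\frac{364223820}{7787} \approx 46773.0$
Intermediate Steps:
$u = - \frac{13105}{7787}$ ($u = 2 \frac{13105}{-15574} = 2 \cdot 13105 \left(- \frac{1}{15574}\right) = 2 \left(- \frac{13105}{15574}\right) = - \frac{13105}{7787} \approx -1.6829$)
$\left(15935 + 30840\right) + u = \left(15935 + 30840\right) - \frac{13105}{7787} = 46775 - \frac{13105}{7787} = \frac{364223820}{7787}$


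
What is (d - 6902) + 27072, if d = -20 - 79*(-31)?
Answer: 22599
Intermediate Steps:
d = 2429 (d = -20 + 2449 = 2429)
(d - 6902) + 27072 = (2429 - 6902) + 27072 = -4473 + 27072 = 22599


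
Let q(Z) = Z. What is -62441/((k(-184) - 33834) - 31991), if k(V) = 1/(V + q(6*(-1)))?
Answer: 11863790/12506751 ≈ 0.94859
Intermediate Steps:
k(V) = 1/(-6 + V) (k(V) = 1/(V + 6*(-1)) = 1/(V - 6) = 1/(-6 + V))
-62441/((k(-184) - 33834) - 31991) = -62441/((1/(-6 - 184) - 33834) - 31991) = -62441/((1/(-190) - 33834) - 31991) = -62441/((-1/190 - 33834) - 31991) = -62441/(-6428461/190 - 31991) = -62441/(-12506751/190) = -62441*(-190/12506751) = 11863790/12506751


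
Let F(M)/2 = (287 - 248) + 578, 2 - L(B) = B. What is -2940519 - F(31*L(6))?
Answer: -2941753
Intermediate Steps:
L(B) = 2 - B
F(M) = 1234 (F(M) = 2*((287 - 248) + 578) = 2*(39 + 578) = 2*617 = 1234)
-2940519 - F(31*L(6)) = -2940519 - 1*1234 = -2940519 - 1234 = -2941753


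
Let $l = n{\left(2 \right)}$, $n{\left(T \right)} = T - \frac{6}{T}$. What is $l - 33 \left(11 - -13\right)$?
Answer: $-793$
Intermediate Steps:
$l = -1$ ($l = 2 - \frac{6}{2} = 2 - 3 = -1$)
$l - 33 \left(11 - -13\right) = -1 - 33 \left(11 - -13\right) = -1 - 33 \left(11 + 13\right) = -1 - 792 = -793$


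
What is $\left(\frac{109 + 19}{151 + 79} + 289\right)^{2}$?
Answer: $\frac{1108823401}{13225} \approx 83843.0$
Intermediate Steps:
$\left(\frac{109 + 19}{151 + 79} + 289\right)^{2} = \left(\frac{128}{230} + 289\right)^{2} = \left(128 \cdot \frac{1}{230} + 289\right)^{2} = \left(\frac{64}{115} + 289\right)^{2} = \left(\frac{33299}{115}\right)^{2} = \frac{1108823401}{13225}$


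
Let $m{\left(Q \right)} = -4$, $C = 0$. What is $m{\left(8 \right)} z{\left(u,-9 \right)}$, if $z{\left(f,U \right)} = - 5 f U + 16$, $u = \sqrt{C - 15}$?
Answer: $-64 - 180 i \sqrt{15} \approx -64.0 - 697.14 i$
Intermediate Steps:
$u = i \sqrt{15}$ ($u = \sqrt{0 - 15} = \sqrt{-15} = i \sqrt{15} \approx 3.873 i$)
$z{\left(f,U \right)} = 16 - 5 U f$ ($z{\left(f,U \right)} = - 5 U f + 16 = 16 - 5 U f$)
$m{\left(8 \right)} z{\left(u,-9 \right)} = - 4 \left(16 - - 45 i \sqrt{15}\right) = - 4 \left(16 + 45 i \sqrt{15}\right) = -64 - 180 i \sqrt{15}$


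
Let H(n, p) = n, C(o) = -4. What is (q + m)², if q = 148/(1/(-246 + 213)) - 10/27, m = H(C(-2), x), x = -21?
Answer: 17420304196/729 ≈ 2.3896e+7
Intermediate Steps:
m = -4
q = -131878/27 (q = 148/(1/(-33)) - 10*1/27 = 148/(-1/33) - 10/27 = 148*(-33) - 10/27 = -4884 - 10/27 = -131878/27 ≈ -4884.4)
(q + m)² = (-131878/27 - 4)² = (-131986/27)² = 17420304196/729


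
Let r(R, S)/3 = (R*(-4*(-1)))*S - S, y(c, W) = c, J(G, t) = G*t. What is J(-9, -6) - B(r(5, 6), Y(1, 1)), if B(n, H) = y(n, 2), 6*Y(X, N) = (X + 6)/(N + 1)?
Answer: -288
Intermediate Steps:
r(R, S) = -3*S + 12*R*S (r(R, S) = 3*((R*(-4*(-1)))*S - S) = 3*((R*4)*S - S) = 3*((4*R)*S - S) = 3*(4*R*S - S) = 3*(-S + 4*R*S) = -3*S + 12*R*S)
Y(X, N) = (6 + X)/(6*(1 + N)) (Y(X, N) = ((X + 6)/(N + 1))/6 = ((6 + X)/(1 + N))/6 = (6 + X)/(6*(1 + N)))
B(n, H) = n
J(-9, -6) - B(r(5, 6), Y(1, 1)) = -9*(-6) - 3*6*(-1 + 4*5) = 54 - 3*6*(-1 + 20) = 54 - 3*6*19 = 54 - 1*342 = 54 - 342 = -288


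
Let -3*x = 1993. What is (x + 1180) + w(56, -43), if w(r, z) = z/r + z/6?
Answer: 28433/56 ≈ 507.73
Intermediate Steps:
w(r, z) = z/6 + z/r (w(r, z) = z/r + z*(1/6) = z/r + z/6 = z/6 + z/r)
x = -1993/3 (x = -1/3*1993 = -1993/3 ≈ -664.33)
(x + 1180) + w(56, -43) = (-1993/3 + 1180) + ((1/6)*(-43) - 43/56) = 1547/3 + (-43/6 - 43*1/56) = 1547/3 + (-43/6 - 43/56) = 1547/3 - 1333/168 = 28433/56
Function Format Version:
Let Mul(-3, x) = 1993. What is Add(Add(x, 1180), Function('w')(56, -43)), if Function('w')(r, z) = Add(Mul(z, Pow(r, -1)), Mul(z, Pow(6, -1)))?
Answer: Rational(28433, 56) ≈ 507.73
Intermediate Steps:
Function('w')(r, z) = Add(Mul(Rational(1, 6), z), Mul(z, Pow(r, -1))) (Function('w')(r, z) = Add(Mul(z, Pow(r, -1)), Mul(z, Rational(1, 6))) = Add(Mul(z, Pow(r, -1)), Mul(Rational(1, 6), z)) = Add(Mul(Rational(1, 6), z), Mul(z, Pow(r, -1))))
x = Rational(-1993, 3) (x = Mul(Rational(-1, 3), 1993) = Rational(-1993, 3) ≈ -664.33)
Add(Add(x, 1180), Function('w')(56, -43)) = Add(Add(Rational(-1993, 3), 1180), Add(Mul(Rational(1, 6), -43), Mul(-43, Pow(56, -1)))) = Add(Rational(1547, 3), Add(Rational(-43, 6), Mul(-43, Rational(1, 56)))) = Add(Rational(1547, 3), Add(Rational(-43, 6), Rational(-43, 56))) = Add(Rational(1547, 3), Rational(-1333, 168)) = Rational(28433, 56)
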